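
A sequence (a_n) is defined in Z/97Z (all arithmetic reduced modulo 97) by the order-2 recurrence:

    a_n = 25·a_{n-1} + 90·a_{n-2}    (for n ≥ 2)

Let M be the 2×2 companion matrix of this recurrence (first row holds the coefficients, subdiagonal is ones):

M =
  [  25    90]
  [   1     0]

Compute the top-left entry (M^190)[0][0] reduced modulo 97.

76

(M^190)[0][0] is the top entry after applying M 190 times to the unit state (1, 0). Equivalently it is h_{191} for the auxiliary sequence (h_n) obeying the same recurrence with h_1 = 1 and h_i = 0 for 0 ≤ i < 1:
h_2 = 25·1 + 90·0 = 25
h_3 = 25·25 + 90·1 = 36
h_4 = 25·36 + 90·25 = 46
h_5 = 25·46 + 90·36 = 25
h_6 = 25·25 + 90·46 = 12
h_7 = 25·12 + 90·25 = 28
Continuing the recurrence:
  h_8 = 34;  h_9 = 72;  h_10 = 10;  h_11 = 37;  h_12 = 79;  h_13 = 67
  h_14 = 55;  h_15 = 33;  h_16 = 52;  h_17 = 2;  h_18 = 74;  h_19 = 90
  h_20 = 83;  h_21 = 87;  h_22 = 42;  h_23 = 53;  h_24 = 61;  h_25 = 87
  h_26 = 2;  h_27 = 23;  h_28 = 76;  h_29 = 90;  h_30 = 69;  h_31 = 28
  h_32 = 23;  h_33 = 88;  h_34 = 2;  h_35 = 16;  h_36 = 95;  h_37 = 32
  h_38 = 38;  h_39 = 47;  h_40 = 36;  h_41 = 86;  h_42 = 55;  h_43 = 94
  h_44 = 25;  h_45 = 64;  h_46 = 67;  h_47 = 63;  h_48 = 39;  h_49 = 49
  h_50 = 79;  h_51 = 80;  h_52 = 89;  h_53 = 16;  h_54 = 68;  h_55 = 36
  h_56 = 36;  h_57 = 66;  h_58 = 40;  h_59 = 53;  h_60 = 75;  h_61 = 49
  h_62 = 21;  h_63 = 85;  h_64 = 38;  h_65 = 64;  h_66 = 73;  h_67 = 19
  h_68 = 61;  h_69 = 34;  h_70 = 35;  h_71 = 55;  h_72 = 63;  h_73 = 26
  h_74 = 15;  h_75 = 96;  h_76 = 64;  h_77 = 55;  h_78 = 54;  h_79 = 92
  h_80 = 79;  h_81 = 70;  h_82 = 33;  h_83 = 44;  h_84 = 93;  h_85 = 77
  h_86 = 13;  h_87 = 77;  h_88 = 88;  h_89 = 12;  h_90 = 72;  h_91 = 67
  h_92 = 7;  h_93 = 94;  h_94 = 70;  h_95 = 25;  h_96 = 38;  h_97 = 96
  h_98 = 0;  h_99 = 7;  h_100 = 78;  h_101 = 58;  h_102 = 31;  h_103 = 78
  h_104 = 84;  h_105 = 2;  h_106 = 44;  h_107 = 19;  h_108 = 70;  h_109 = 65
  h_110 = 68;  h_111 = 81;  h_112 = 94;  h_113 = 37;  h_114 = 73;  h_115 = 14
  h_116 = 33;  h_117 = 48;  h_118 = 96;  h_119 = 27;  h_120 = 3;  h_121 = 80
  h_122 = 39;  h_123 = 27;  h_124 = 14;  h_125 = 64;  h_126 = 47;  h_127 = 48
  h_128 = 95;  h_129 = 2;  h_130 = 64;  h_131 = 34;  h_132 = 14;  h_133 = 15
  h_134 = 83;  h_135 = 30;  h_136 = 72;  h_137 = 38;  h_138 = 58;  h_139 = 20
  h_140 = 94;  h_141 = 76;  h_142 = 78;  h_143 = 60;  h_144 = 81;  h_145 = 53
  h_146 = 79;  h_147 = 52;  h_148 = 68;  h_149 = 75;  h_150 = 41;  h_151 = 15
  h_152 = 88;  h_153 = 58;  h_154 = 58;  h_155 = 74;  h_156 = 86;  h_157 = 80
  h_158 = 40;  h_159 = 52;  h_160 = 50;  h_161 = 13;  h_162 = 72;  h_163 = 60
  h_164 = 26;  h_165 = 36;  h_166 = 39;  h_167 = 44;  h_168 = 51;  h_169 = 94
  h_170 = 53;  h_171 = 85;  h_172 = 8;  h_173 = 90;  h_174 = 60;  h_175 = 94
  h_176 = 87;  h_177 = 62;  h_178 = 68;  h_179 = 5;  h_180 = 37;  h_181 = 17
  h_182 = 69;  h_183 = 54;  h_184 = 91;  h_185 = 54;  h_186 = 34;  h_187 = 84
  h_188 = 19;  h_189 = 81
h_190 = 25·81 + 90·19 = 49
h_191 = 25·49 + 90·81 = 76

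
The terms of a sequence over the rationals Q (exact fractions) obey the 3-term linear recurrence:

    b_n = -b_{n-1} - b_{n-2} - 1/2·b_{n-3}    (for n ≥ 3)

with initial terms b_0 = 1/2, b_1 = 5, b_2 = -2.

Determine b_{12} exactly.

25/32

b_3 = -1·-2 + -1·5 + -1/2·1/2 = -13/4
b_4 = -1·-13/4 + -1·-2 + -1/2·5 = 11/4
b_5 = -1·11/4 + -1·-13/4 + -1/2·-2 = 3/2
b_6 = -1·3/2 + -1·11/4 + -1/2·-13/4 = -21/8
b_7 = -1·-21/8 + -1·3/2 + -1/2·11/4 = -1/4
b_8 = -1·-1/4 + -1·-21/8 + -1/2·3/2 = 17/8
b_9 = -1·17/8 + -1·-1/4 + -1/2·-21/8 = -9/16
b_10 = -1·-9/16 + -1·17/8 + -1/2·-1/4 = -23/16
b_11 = -1·-23/16 + -1·-9/16 + -1/2·17/8 = 15/16
b_12 = -1·15/16 + -1·-23/16 + -1/2·-9/16 = 25/32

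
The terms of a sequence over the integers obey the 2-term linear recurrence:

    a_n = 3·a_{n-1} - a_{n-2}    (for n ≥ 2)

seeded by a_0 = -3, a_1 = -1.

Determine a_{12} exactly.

6765

a_2 = 3·-1 + -1·-3 = 0
a_3 = 3·0 + -1·-1 = 1
a_4 = 3·1 + -1·0 = 3
a_5 = 3·3 + -1·1 = 8
a_6 = 3·8 + -1·3 = 21
a_7 = 3·21 + -1·8 = 55
a_8 = 3·55 + -1·21 = 144
a_9 = 3·144 + -1·55 = 377
a_10 = 3·377 + -1·144 = 987
a_11 = 3·987 + -1·377 = 2584
a_12 = 3·2584 + -1·987 = 6765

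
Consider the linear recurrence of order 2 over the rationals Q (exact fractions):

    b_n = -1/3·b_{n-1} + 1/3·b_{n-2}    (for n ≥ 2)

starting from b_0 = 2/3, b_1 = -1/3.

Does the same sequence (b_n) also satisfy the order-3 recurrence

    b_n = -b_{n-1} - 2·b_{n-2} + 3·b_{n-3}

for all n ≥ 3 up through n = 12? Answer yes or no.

Terms b_0..b_12: 2/3, -1/3, 1/3, -2/9, 5/27, -11/81, 26/243, -59/729, 137/2187, -314/6561, 725/19683, -1667/59049, 3842/177147
n=3: candidate gives 7/3, actual b_3 = -2/9 ✗

no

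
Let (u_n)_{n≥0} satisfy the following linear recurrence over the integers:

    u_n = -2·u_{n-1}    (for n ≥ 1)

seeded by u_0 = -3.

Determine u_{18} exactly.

-786432

u_1 = -2·-3 = 6
u_2 = -2·6 = -12
u_3 = -2·-12 = 24
u_4 = -2·24 = -48
u_5 = -2·-48 = 96
u_6 = -2·96 = -192
u_7 = -2·-192 = 384
u_8 = -2·384 = -768
u_9 = -2·-768 = 1536
u_10 = -2·1536 = -3072
u_11 = -2·-3072 = 6144
u_12 = -2·6144 = -12288
u_13 = -2·-12288 = 24576
u_14 = -2·24576 = -49152
u_15 = -2·-49152 = 98304
u_16 = -2·98304 = -196608
u_17 = -2·-196608 = 393216
u_18 = -2·393216 = -786432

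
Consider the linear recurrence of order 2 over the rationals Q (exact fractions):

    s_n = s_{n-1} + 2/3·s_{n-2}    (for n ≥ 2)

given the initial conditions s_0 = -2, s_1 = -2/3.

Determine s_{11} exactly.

s_2 = 1·-2/3 + 2/3·-2 = -2
s_3 = 1·-2 + 2/3·-2/3 = -22/9
s_4 = 1·-22/9 + 2/3·-2 = -34/9
s_5 = 1·-34/9 + 2/3·-22/9 = -146/27
s_6 = 1·-146/27 + 2/3·-34/9 = -214/27
s_7 = 1·-214/27 + 2/3·-146/27 = -934/81
s_8 = 1·-934/81 + 2/3·-214/27 = -454/27
s_9 = 1·-454/27 + 2/3·-934/81 = -5954/243
s_10 = 1·-5954/243 + 2/3·-454/27 = -8678/243
s_11 = 1·-8678/243 + 2/3·-5954/243 = -37942/729

-37942/729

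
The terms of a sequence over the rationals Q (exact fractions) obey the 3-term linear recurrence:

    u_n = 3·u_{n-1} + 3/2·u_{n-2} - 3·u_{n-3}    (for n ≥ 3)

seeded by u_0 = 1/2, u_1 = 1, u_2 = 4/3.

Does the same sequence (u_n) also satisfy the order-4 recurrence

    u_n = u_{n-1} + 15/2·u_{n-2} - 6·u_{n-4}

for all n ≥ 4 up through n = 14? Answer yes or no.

Terms u_0..u_14: 1/2, 1, 4/3, 4, 11, 35, 219/2, 348, 4413/4, 14013/4, 88965/8, 35307, 1793475/16, 5694003/16, 36154971/32
n=4: candidate gives 11, actual u_4 = 11 ✓
n=5: candidate gives 35, actual u_5 = 35 ✓
n=6: candidate gives 219/2, actual u_6 = 219/2 ✓
n=7: candidate gives 348, actual u_7 = 348 ✓
n=8: candidate gives 4413/4, actual u_8 = 4413/4 ✓
n=9: candidate gives 14013/4, actual u_9 = 14013/4 ✓
n=10: candidate gives 88965/8, actual u_10 = 88965/8 ✓
n=11: candidate gives 35307, actual u_11 = 35307 ✓
n=12: candidate gives 1793475/16, actual u_12 = 1793475/16 ✓
n=13: candidate gives 5694003/16, actual u_13 = 5694003/16 ✓
n=14: candidate gives 36154971/32, actual u_14 = 36154971/32 ✓

yes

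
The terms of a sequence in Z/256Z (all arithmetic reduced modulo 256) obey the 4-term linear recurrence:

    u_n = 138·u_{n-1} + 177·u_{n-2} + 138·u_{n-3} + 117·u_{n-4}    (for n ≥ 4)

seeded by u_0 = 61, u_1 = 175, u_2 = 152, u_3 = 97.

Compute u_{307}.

175

u_4 = 138·97 + 177·152 + 138·175 + 117·61 = 153
u_5 = 138·153 + 177·97 + 138·152 + 117·175 = 118
u_6 = 138·118 + 177·153 + 138·97 + 117·152 = 39
u_7 = 138·39 + 177·118 + 138·153 + 117·97 = 107
u_8 = 138·107 + 177·39 + 138·118 + 117·153 = 46
u_9 = 138·46 + 177·107 + 138·39 + 117·118 = 187
Continuing the recurrence:
  u_10 = 29;  u_11 = 160;  u_12 = 33;  u_13 = 131;  u_14 = 240;  u_15 = 221
  u_16 = 197;  u_17 = 62;  u_18 = 115;  u_19 = 15;  u_20 = 14;  u_21 = 63
  u_22 = 73;  u_23 = 80;  u_24 = 245;  u_25 = 135;  u_26 = 168;  u_27 = 137
  u_28 = 193;  u_29 = 6;  u_30 = 79;  u_31 = 99;  u_32 = 110;  u_33 = 19
  u_34 = 197;  u_35 = 224;  u_36 = 121;  u_37 = 251;  u_38 = 192;  u_39 = 165
  u_40 = 77;  u_41 = 206;  u_42 = 251;  u_43 = 167;  u_44 = 206;  u_45 = 247
  u_46 = 81;  u_47 = 208;  u_48 = 109;  u_49 = 31;  u_50 = 56;  u_51 = 113
  u_52 = 41;  u_53 = 150;  u_54 = 183;  u_55 = 27;  u_56 = 174;  u_57 = 171
  u_58 = 173;  u_59 = 160;  u_60 = 145;  u_61 = 51;  u_62 = 16;  u_63 = 45
  u_64 = 21;  u_65 = 94;  u_66 = 195;  u_67 = 255;  u_68 = 142;  u_69 = 239
  u_70 = 153;  u_71 = 208;  u_72 = 165;  u_73 = 119;  u_74 = 72;  u_75 = 25
  u_76 = 209;  u_77 = 38;  u_78 = 95;  u_79 = 147;  u_80 = 238;  u_81 = 131
  u_82 = 213;  u_83 = 224;  u_84 = 105;  u_85 = 43;  u_86 = 224;  u_87 = 117
  u_88 = 29;  u_89 = 238;  u_90 = 203;  u_91 = 23;  u_92 = 78;  u_93 = 39
  u_94 = 33;  u_95 = 80;  u_96 = 157;  u_97 = 143;  u_98 = 216;  u_99 = 129
  u_100 = 185;  u_101 = 182;  u_102 = 71;  u_103 = 203;  u_104 = 46;  u_105 = 155
  u_106 = 61;  u_107 = 160;  u_108 = 1;  u_109 = 227;  u_110 = 48;  u_111 = 125
  u_112 = 101;  u_113 = 126;  u_114 = 19;  u_115 = 239;  u_116 = 14;  u_117 = 159
  u_118 = 233;  u_119 = 80;  u_120 = 85;  u_121 = 103;  u_122 = 232;  u_123 = 169
  u_124 = 225;  u_125 = 70;  u_126 = 111;  u_127 = 195;  u_128 = 110;  u_129 = 243
  u_130 = 229;  u_131 = 224;  u_132 = 89;  u_133 = 91;  u_134 = 0;  u_135 = 69
  u_136 = 237;  u_137 = 14;  u_138 = 155;  u_139 = 135;  u_140 = 206;  u_141 = 87
  u_142 = 241;  u_143 = 208;  u_144 = 205;  u_145 = 255;  u_146 = 120;  u_147 = 145
  u_148 = 73;  u_149 = 214;  u_150 = 215;  u_151 = 123;  u_152 = 174;  u_153 = 139
  u_154 = 205;  u_155 = 160;  u_156 = 113;  u_157 = 147;  u_158 = 80;  u_159 = 205
  u_160 = 181;  u_161 = 158;  u_162 = 99;  u_163 = 223;  u_164 = 142;  u_165 = 79
  u_166 = 57;  u_167 = 208;  u_168 = 5;  u_169 = 87;  u_170 = 136;  u_171 = 57
  u_172 = 241;  u_173 = 102;  u_174 = 127;  u_175 = 243;  u_176 = 238;  u_177 = 99
  u_178 = 245;  u_179 = 224;  u_180 = 73;  u_181 = 139;  u_182 = 32;  u_183 = 21
  u_184 = 189;  u_185 = 46;  u_186 = 107;  u_187 = 247;  u_188 = 78;  u_189 = 135
  u_190 = 193;  u_191 = 80;  u_192 = 253;  u_193 = 111;  u_194 = 24;  u_195 = 161
  u_196 = 217;  u_197 = 246;  u_198 = 103;  u_199 = 43;  u_200 = 46;  u_201 = 123
  u_202 = 93;  u_203 = 160;  u_204 = 225;  u_205 = 67;  u_206 = 112;  u_207 = 29
  u_208 = 5;  u_209 = 190;  u_210 = 179;  u_211 = 207;  u_212 = 14;  u_213 = 255
  u_214 = 137;  u_215 = 80;  u_216 = 181;  u_217 = 71;  u_218 = 40;  u_219 = 201
  u_220 = 1;  u_221 = 134;  u_222 = 143;  u_223 = 35;  u_224 = 110;  u_225 = 211
  u_226 = 5;  u_227 = 224;  u_228 = 57;  u_229 = 187;  u_230 = 64;  u_231 = 229
  u_232 = 141;  u_233 = 78;  u_234 = 59;  u_235 = 103;  u_236 = 206;  u_237 = 183
  u_238 = 145;  u_239 = 208;  u_240 = 45;  u_241 = 223;  u_242 = 184;  u_243 = 177
  u_244 = 105;  u_245 = 22;  u_246 = 247;  u_247 = 219;  u_248 = 174;  u_249 = 107
  u_250 = 237;  u_251 = 160;  u_252 = 81;  u_253 = 243;  u_254 = 144;  u_255 = 109
  u_256 = 85;  u_257 = 222;  u_258 = 3;  u_259 = 191;  u_260 = 142;  u_261 = 175
  u_262 = 217;  u_263 = 208;  u_264 = 101;  u_265 = 55;  u_266 = 200;  u_267 = 89
  u_268 = 17;  u_269 = 166;  u_270 = 159;  u_271 = 83;  u_272 = 238;  u_273 = 67
  u_274 = 21;  u_275 = 224;  u_276 = 41;  u_277 = 235;  u_278 = 96;  u_279 = 181
  u_280 = 93;  u_281 = 110;  u_282 = 11;  u_283 = 215;  u_284 = 78;  u_285 = 231
  u_286 = 97;  u_287 = 80;  u_288 = 93;  u_289 = 79;  u_290 = 88;  u_291 = 193
  u_292 = 249;  u_293 = 54;  u_294 = 135;  u_295 = 139;  u_296 = 46;  u_297 = 91
  u_298 = 125;  u_299 = 160;  u_300 = 193;  u_301 = 163;  u_302 = 176;  u_303 = 189
  u_304 = 165;  u_305 = 254
u_306 = 138·254 + 177·165 + 138·189 + 117·176 = 83
u_307 = 138·83 + 177·254 + 138·165 + 117·189 = 175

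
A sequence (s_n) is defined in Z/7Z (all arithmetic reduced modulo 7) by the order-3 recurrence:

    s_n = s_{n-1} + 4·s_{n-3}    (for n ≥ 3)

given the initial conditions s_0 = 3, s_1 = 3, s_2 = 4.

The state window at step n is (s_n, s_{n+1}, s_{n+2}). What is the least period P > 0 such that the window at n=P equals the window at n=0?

6

n=0: window = (3, 3, 4)
n=1: window = (3, 4, 2)
n=2: window = (4, 2, 0)
n=3: window = (2, 0, 2)
n=4: window = (0, 2, 3)
n=5: window = (2, 3, 3)
n=6: window = (3, 3, 4)
window at n=6 equals window at n=0 → period = 6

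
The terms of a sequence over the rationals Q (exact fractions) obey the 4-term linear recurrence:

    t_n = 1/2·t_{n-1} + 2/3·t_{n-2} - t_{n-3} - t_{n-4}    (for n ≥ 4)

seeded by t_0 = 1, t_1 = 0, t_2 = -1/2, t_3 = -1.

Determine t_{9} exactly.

t_4 = 1/2·-1 + 2/3·-1/2 + -1·0 + -1·1 = -11/6
t_5 = 1/2·-11/6 + 2/3·-1 + -1·-1/2 + -1·0 = -13/12
t_6 = 1/2·-13/12 + 2/3·-11/6 + -1·-1 + -1·-1/2 = -19/72
t_7 = 1/2·-19/72 + 2/3·-13/12 + -1·-11/6 + -1·-1 = 95/48
t_8 = 1/2·95/48 + 2/3·-19/72 + -1·-13/12 + -1·-11/6 = 3223/864
t_9 = 1/2·3223/864 + 2/3·95/48 + -1·-19/72 + -1·-13/12 = 7831/1728

7831/1728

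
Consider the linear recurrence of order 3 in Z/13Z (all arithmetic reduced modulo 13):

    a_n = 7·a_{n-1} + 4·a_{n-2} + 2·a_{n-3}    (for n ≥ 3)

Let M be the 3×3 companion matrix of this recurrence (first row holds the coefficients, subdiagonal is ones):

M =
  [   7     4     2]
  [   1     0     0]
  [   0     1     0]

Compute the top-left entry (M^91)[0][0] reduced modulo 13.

(M^91)[0][0] is the top entry after applying M 91 times to the unit state (1, 0, 0). Equivalently it is h_{93} for the auxiliary sequence (h_n) obeying the same recurrence with h_2 = 1 and h_i = 0 for 0 ≤ i < 2:
h_3 = 7·1 + 4·0 + 2·0 = 7
h_4 = 7·7 + 4·1 + 2·0 = 1
h_5 = 7·1 + 4·7 + 2·1 = 11
h_6 = 7·11 + 4·1 + 2·7 = 4
h_7 = 7·4 + 4·11 + 2·1 = 9
h_8 = 7·9 + 4·4 + 2·11 = 10
h_9 = 7·10 + 4·9 + 2·4 = 10
h_10 = 7·10 + 4·10 + 2·9 = 11
h_11 = 7·11 + 4·10 + 2·10 = 7
h_12 = 7·7 + 4·11 + 2·10 = 9
h_13 = 7·9 + 4·7 + 2·11 = 9
h_14 = 7·9 + 4·9 + 2·7 = 9
h_15 = 7·9 + 4·9 + 2·9 = 0
h_16 = 7·0 + 4·9 + 2·9 = 2
h_17 = 7·2 + 4·0 + 2·9 = 6
h_18 = 7·6 + 4·2 + 2·0 = 11
h_19 = 7·11 + 4·6 + 2·2 = 1
h_20 = 7·1 + 4·11 + 2·6 = 11
h_21 = 7·11 + 4·1 + 2·11 = 12
h_22 = 7·12 + 4·11 + 2·1 = 0
h_23 = 7·0 + 4·12 + 2·11 = 5
h_24 = 7·5 + 4·0 + 2·12 = 7
h_25 = 7·7 + 4·5 + 2·0 = 4
h_26 = 7·4 + 4·7 + 2·5 = 1
h_27 = 7·1 + 4·4 + 2·7 = 11
h_28 = 7·11 + 4·1 + 2·4 = 11
h_29 = 7·11 + 4·11 + 2·1 = 6
h_30 = 7·6 + 4·11 + 2·11 = 4
h_31 = 7·4 + 4·6 + 2·11 = 9
h_32 = 7·9 + 4·4 + 2·6 = 0
h_33 = 7·0 + 4·9 + 2·4 = 5
h_34 = 7·5 + 4·0 + 2·9 = 1
h_35 = 7·1 + 4·5 + 2·0 = 1
h_36 = 7·1 + 4·1 + 2·5 = 8
h_37 = 7·8 + 4·1 + 2·1 = 10
h_38 = 7·10 + 4·8 + 2·1 = 0
h_39 = 7·0 + 4·10 + 2·8 = 4
h_40 = 7·4 + 4·0 + 2·10 = 9
h_41 = 7·9 + 4·4 + 2·0 = 1
h_42 = 7·1 + 4·9 + 2·4 = 12
h_43 = 7·12 + 4·1 + 2·9 = 2
h_44 = 7·2 + 4·12 + 2·1 = 12
h_45 = 7·12 + 4·2 + 2·12 = 12
h_46 = 7·12 + 4·12 + 2·2 = 6
h_47 = 7·6 + 4·12 + 2·12 = 10
h_48 = 7·10 + 4·6 + 2·12 = 1
h_49 = 7·1 + 4·10 + 2·6 = 7
h_50 = 7·7 + 4·1 + 2·10 = 8
h_51 = 7·8 + 4·7 + 2·1 = 8
h_52 = 7·8 + 4·8 + 2·7 = 11
h_53 = 7·11 + 4·8 + 2·8 = 8
h_54 = 7·8 + 4·11 + 2·8 = 12
h_55 = 7·12 + 4·8 + 2·11 = 8
h_56 = 7·8 + 4·12 + 2·8 = 3
h_57 = 7·3 + 4·8 + 2·12 = 12
h_58 = 7·12 + 4·3 + 2·8 = 8
h_59 = 7·8 + 4·12 + 2·3 = 6
h_60 = 7·6 + 4·8 + 2·12 = 7
h_61 = 7·7 + 4·6 + 2·8 = 11
h_62 = 7·11 + 4·7 + 2·6 = 0
h_63 = 7·0 + 4·11 + 2·7 = 6
h_64 = 7·6 + 4·0 + 2·11 = 12
h_65 = 7·12 + 4·6 + 2·0 = 4
h_66 = 7·4 + 4·12 + 2·6 = 10
h_67 = 7·10 + 4·4 + 2·12 = 6
h_68 = 7·6 + 4·10 + 2·4 = 12
h_69 = 7·12 + 4·6 + 2·10 = 11
h_70 = 7·11 + 4·12 + 2·6 = 7
h_71 = 7·7 + 4·11 + 2·12 = 0
h_72 = 7·0 + 4·7 + 2·11 = 11
h_73 = 7·11 + 4·0 + 2·7 = 0
h_74 = 7·0 + 4·11 + 2·0 = 5
h_75 = 7·5 + 4·0 + 2·11 = 5
h_76 = 7·5 + 4·5 + 2·0 = 3
h_77 = 7·3 + 4·5 + 2·5 = 12
h_78 = 7·12 + 4·3 + 2·5 = 2
h_79 = 7·2 + 4·12 + 2·3 = 3
h_80 = 7·3 + 4·2 + 2·12 = 1
h_81 = 7·1 + 4·3 + 2·2 = 10
h_82 = 7·10 + 4·1 + 2·3 = 2
h_83 = 7·2 + 4·10 + 2·1 = 4
h_84 = 7·4 + 4·2 + 2·10 = 4
h_85 = 7·4 + 4·4 + 2·2 = 9
h_86 = 7·9 + 4·4 + 2·4 = 9
h_87 = 7·9 + 4·9 + 2·4 = 3
h_88 = 7·3 + 4·9 + 2·9 = 10
h_89 = 7·10 + 4·3 + 2·9 = 9
h_90 = 7·9 + 4·10 + 2·3 = 5
h_91 = 7·5 + 4·9 + 2·10 = 0
h_92 = 7·0 + 4·5 + 2·9 = 12
h_93 = 7·12 + 4·0 + 2·5 = 3

3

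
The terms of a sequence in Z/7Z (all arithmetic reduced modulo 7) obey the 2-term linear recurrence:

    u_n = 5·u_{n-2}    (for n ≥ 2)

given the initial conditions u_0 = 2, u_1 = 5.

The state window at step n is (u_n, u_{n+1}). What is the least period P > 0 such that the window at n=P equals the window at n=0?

n=0: window = (2, 5)
n=1: window = (5, 3)
n=2: window = (3, 4)
n=3: window = (4, 1)
n=4: window = (1, 6)
n=5: window = (6, 5)
n=6: window = (5, 2)
n=7: window = (2, 4)
n=8: window = (4, 3)
n=9: window = (3, 6)
n=10: window = (6, 1)
n=11: window = (1, 2)
n=12: window = (2, 5)
window at n=12 equals window at n=0 → period = 12

12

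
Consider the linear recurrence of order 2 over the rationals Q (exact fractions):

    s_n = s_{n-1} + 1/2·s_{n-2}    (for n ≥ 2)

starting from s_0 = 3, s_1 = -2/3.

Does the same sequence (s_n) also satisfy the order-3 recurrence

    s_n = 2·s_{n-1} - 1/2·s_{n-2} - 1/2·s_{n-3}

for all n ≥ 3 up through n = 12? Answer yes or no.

yes

Terms s_0..s_12: 3, -2/3, 5/6, 1/2, 11/12, 7/6, 13/8, 53/24, 145/48, 33/8, 541/96, 739/96, 673/64
n=3: candidate gives 1/2, actual s_3 = 1/2 ✓
n=4: candidate gives 11/12, actual s_4 = 11/12 ✓
n=5: candidate gives 7/6, actual s_5 = 7/6 ✓
n=6: candidate gives 13/8, actual s_6 = 13/8 ✓
n=7: candidate gives 53/24, actual s_7 = 53/24 ✓
n=8: candidate gives 145/48, actual s_8 = 145/48 ✓
n=9: candidate gives 33/8, actual s_9 = 33/8 ✓
n=10: candidate gives 541/96, actual s_10 = 541/96 ✓
n=11: candidate gives 739/96, actual s_11 = 739/96 ✓
n=12: candidate gives 673/64, actual s_12 = 673/64 ✓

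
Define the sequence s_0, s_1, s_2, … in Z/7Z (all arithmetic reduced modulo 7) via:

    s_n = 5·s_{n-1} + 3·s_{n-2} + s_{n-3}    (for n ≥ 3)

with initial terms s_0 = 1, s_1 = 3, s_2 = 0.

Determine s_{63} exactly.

s_3 = 5·0 + 3·3 + 1·1 = 3
s_4 = 5·3 + 3·0 + 1·3 = 4
s_5 = 5·4 + 3·3 + 1·0 = 1
s_6 = 5·1 + 3·4 + 1·3 = 6
s_7 = 5·6 + 3·1 + 1·4 = 2
s_8 = 5·2 + 3·6 + 1·1 = 1
s_9 = 5·1 + 3·2 + 1·6 = 3
s_10 = 5·3 + 3·1 + 1·2 = 6
s_11 = 5·6 + 3·3 + 1·1 = 5
s_12 = 5·5 + 3·6 + 1·3 = 4
s_13 = 5·4 + 3·5 + 1·6 = 6
s_14 = 5·6 + 3·4 + 1·5 = 5
s_15 = 5·5 + 3·6 + 1·4 = 5
s_16 = 5·5 + 3·5 + 1·6 = 4
s_17 = 5·4 + 3·5 + 1·5 = 5
s_18 = 5·5 + 3·4 + 1·5 = 0
s_19 = 5·0 + 3·5 + 1·4 = 5
s_20 = 5·5 + 3·0 + 1·5 = 2
s_21 = 5·2 + 3·5 + 1·0 = 4
s_22 = 5·4 + 3·2 + 1·5 = 3
s_23 = 5·3 + 3·4 + 1·2 = 1
s_24 = 5·1 + 3·3 + 1·4 = 4
s_25 = 5·4 + 3·1 + 1·3 = 5
s_26 = 5·5 + 3·4 + 1·1 = 3
s_27 = 5·3 + 3·5 + 1·4 = 6
s_28 = 5·6 + 3·3 + 1·5 = 2
s_29 = 5·2 + 3·6 + 1·3 = 3
s_30 = 5·3 + 3·2 + 1·6 = 6
s_31 = 5·6 + 3·3 + 1·2 = 6
s_32 = 5·6 + 3·6 + 1·3 = 2
s_33 = 5·2 + 3·6 + 1·6 = 6
s_34 = 5·6 + 3·2 + 1·6 = 0
s_35 = 5·0 + 3·6 + 1·2 = 6
s_36 = 5·6 + 3·0 + 1·6 = 1
s_37 = 5·1 + 3·6 + 1·0 = 2
s_38 = 5·2 + 3·1 + 1·6 = 5
s_39 = 5·5 + 3·2 + 1·1 = 4
s_40 = 5·4 + 3·5 + 1·2 = 2
s_41 = 5·2 + 3·4 + 1·5 = 6
s_42 = 5·6 + 3·2 + 1·4 = 5
s_43 = 5·5 + 3·6 + 1·2 = 3
s_44 = 5·3 + 3·5 + 1·6 = 1
s_45 = 5·1 + 3·3 + 1·5 = 5
s_46 = 5·5 + 3·1 + 1·3 = 3
s_47 = 5·3 + 3·5 + 1·1 = 3
s_48 = 5·3 + 3·3 + 1·5 = 1
s_49 = 5·1 + 3·3 + 1·3 = 3
s_50 = 5·3 + 3·1 + 1·3 = 0
s_51 = 5·0 + 3·3 + 1·1 = 3
s_52 = 5·3 + 3·0 + 1·3 = 4
s_53 = 5·4 + 3·3 + 1·0 = 1
s_54 = 5·1 + 3·4 + 1·3 = 6
s_55 = 5·6 + 3·1 + 1·4 = 2
s_56 = 5·2 + 3·6 + 1·1 = 1
s_57 = 5·1 + 3·2 + 1·6 = 3
s_58 = 5·3 + 3·1 + 1·2 = 6
s_59 = 5·6 + 3·3 + 1·1 = 5
s_60 = 5·5 + 3·6 + 1·3 = 4
s_61 = 5·4 + 3·5 + 1·6 = 6
s_62 = 5·6 + 3·4 + 1·5 = 5
s_63 = 5·5 + 3·6 + 1·4 = 5

5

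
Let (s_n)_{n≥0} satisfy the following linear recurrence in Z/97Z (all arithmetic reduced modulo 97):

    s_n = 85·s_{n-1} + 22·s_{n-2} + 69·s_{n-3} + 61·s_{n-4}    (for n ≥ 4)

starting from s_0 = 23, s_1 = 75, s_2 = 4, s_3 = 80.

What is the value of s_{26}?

s_4 = 85·80 + 22·4 + 69·75 + 61·23 = 80
s_5 = 85·80 + 22·80 + 69·4 + 61·75 = 25
s_6 = 85·25 + 22·80 + 69·80 + 61·4 = 46
s_7 = 85·46 + 22·25 + 69·80 + 61·80 = 19
s_8 = 85·19 + 22·46 + 69·25 + 61·80 = 17
s_9 = 85·17 + 22·19 + 69·46 + 61·25 = 63
s_10 = 85·63 + 22·17 + 69·19 + 61·46 = 49
s_11 = 85·49 + 22·63 + 69·17 + 61·19 = 26
s_12 = 85·26 + 22·49 + 69·63 + 61·17 = 39
s_13 = 85·39 + 22·26 + 69·49 + 61·63 = 53
s_14 = 85·53 + 22·39 + 69·26 + 61·49 = 58
s_15 = 85·58 + 22·53 + 69·39 + 61·26 = 91
s_16 = 85·91 + 22·58 + 69·53 + 61·39 = 12
s_17 = 85·12 + 22·91 + 69·58 + 61·53 = 72
s_18 = 85·72 + 22·12 + 69·91 + 61·58 = 2
s_19 = 85·2 + 22·72 + 69·12 + 61·91 = 82
s_20 = 85·82 + 22·2 + 69·72 + 61·12 = 7
s_21 = 85·7 + 22·82 + 69·2 + 61·72 = 42
s_22 = 85·42 + 22·7 + 69·82 + 61·2 = 95
s_23 = 85·95 + 22·42 + 69·7 + 61·82 = 31
s_24 = 85·31 + 22·95 + 69·42 + 61·7 = 96
s_25 = 85·96 + 22·31 + 69·95 + 61·42 = 14
s_26 = 85·14 + 22·96 + 69·31 + 61·95 = 81

81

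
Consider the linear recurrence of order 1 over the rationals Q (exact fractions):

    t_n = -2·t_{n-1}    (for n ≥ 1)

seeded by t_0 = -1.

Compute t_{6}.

t_1 = -2·-1 = 2
t_2 = -2·2 = -4
t_3 = -2·-4 = 8
t_4 = -2·8 = -16
t_5 = -2·-16 = 32
t_6 = -2·32 = -64

-64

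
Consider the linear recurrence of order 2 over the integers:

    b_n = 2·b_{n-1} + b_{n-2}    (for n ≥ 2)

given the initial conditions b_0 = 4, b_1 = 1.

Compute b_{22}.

247678218

b_2 = 2·1 + 1·4 = 6
b_3 = 2·6 + 1·1 = 13
b_4 = 2·13 + 1·6 = 32
b_5 = 2·32 + 1·13 = 77
b_6 = 2·77 + 1·32 = 186
b_7 = 2·186 + 1·77 = 449
b_8 = 2·449 + 1·186 = 1084
b_9 = 2·1084 + 1·449 = 2617
b_10 = 2·2617 + 1·1084 = 6318
b_11 = 2·6318 + 1·2617 = 15253
b_12 = 2·15253 + 1·6318 = 36824
b_13 = 2·36824 + 1·15253 = 88901
b_14 = 2·88901 + 1·36824 = 214626
b_15 = 2·214626 + 1·88901 = 518153
b_16 = 2·518153 + 1·214626 = 1250932
b_17 = 2·1250932 + 1·518153 = 3020017
b_18 = 2·3020017 + 1·1250932 = 7290966
b_19 = 2·7290966 + 1·3020017 = 17601949
b_20 = 2·17601949 + 1·7290966 = 42494864
b_21 = 2·42494864 + 1·17601949 = 102591677
b_22 = 2·102591677 + 1·42494864 = 247678218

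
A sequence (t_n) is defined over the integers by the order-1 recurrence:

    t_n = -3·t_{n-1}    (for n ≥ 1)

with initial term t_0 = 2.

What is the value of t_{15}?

-28697814

t_1 = -3·2 = -6
t_2 = -3·-6 = 18
t_3 = -3·18 = -54
t_4 = -3·-54 = 162
t_5 = -3·162 = -486
t_6 = -3·-486 = 1458
t_7 = -3·1458 = -4374
t_8 = -3·-4374 = 13122
t_9 = -3·13122 = -39366
t_10 = -3·-39366 = 118098
t_11 = -3·118098 = -354294
t_12 = -3·-354294 = 1062882
t_13 = -3·1062882 = -3188646
t_14 = -3·-3188646 = 9565938
t_15 = -3·9565938 = -28697814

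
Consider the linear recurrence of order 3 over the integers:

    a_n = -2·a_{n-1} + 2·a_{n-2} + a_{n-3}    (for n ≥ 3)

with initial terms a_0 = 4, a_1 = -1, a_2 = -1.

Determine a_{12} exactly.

a_3 = -2·-1 + 2·-1 + 1·4 = 4
a_4 = -2·4 + 2·-1 + 1·-1 = -11
a_5 = -2·-11 + 2·4 + 1·-1 = 29
a_6 = -2·29 + 2·-11 + 1·4 = -76
a_7 = -2·-76 + 2·29 + 1·-11 = 199
a_8 = -2·199 + 2·-76 + 1·29 = -521
a_9 = -2·-521 + 2·199 + 1·-76 = 1364
a_10 = -2·1364 + 2·-521 + 1·199 = -3571
a_11 = -2·-3571 + 2·1364 + 1·-521 = 9349
a_12 = -2·9349 + 2·-3571 + 1·1364 = -24476

-24476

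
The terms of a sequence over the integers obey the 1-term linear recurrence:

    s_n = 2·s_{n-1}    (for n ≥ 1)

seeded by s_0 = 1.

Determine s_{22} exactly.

s_1 = 2·1 = 2
s_2 = 2·2 = 4
s_3 = 2·4 = 8
s_4 = 2·8 = 16
s_5 = 2·16 = 32
s_6 = 2·32 = 64
s_7 = 2·64 = 128
s_8 = 2·128 = 256
s_9 = 2·256 = 512
s_10 = 2·512 = 1024
s_11 = 2·1024 = 2048
s_12 = 2·2048 = 4096
s_13 = 2·4096 = 8192
s_14 = 2·8192 = 16384
s_15 = 2·16384 = 32768
s_16 = 2·32768 = 65536
s_17 = 2·65536 = 131072
s_18 = 2·131072 = 262144
s_19 = 2·262144 = 524288
s_20 = 2·524288 = 1048576
s_21 = 2·1048576 = 2097152
s_22 = 2·2097152 = 4194304

4194304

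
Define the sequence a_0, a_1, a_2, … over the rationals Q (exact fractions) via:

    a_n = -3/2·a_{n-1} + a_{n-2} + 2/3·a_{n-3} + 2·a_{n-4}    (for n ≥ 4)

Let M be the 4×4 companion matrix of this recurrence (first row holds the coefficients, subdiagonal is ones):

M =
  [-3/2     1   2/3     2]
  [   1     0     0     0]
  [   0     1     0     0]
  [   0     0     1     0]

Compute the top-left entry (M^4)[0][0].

(M^4)[0][0] is the top entry after applying M 4 times to the unit state (1, 0, 0, 0). Equivalently it is h_{7} for the auxiliary sequence (h_n) obeying the same recurrence with h_3 = 1 and h_i = 0 for 0 ≤ i < 3:
h_4 = -3/2·1 + 1·0 + 2/3·0 + 2·0 = -3/2
h_5 = -3/2·-3/2 + 1·1 + 2/3·0 + 2·0 = 13/4
h_6 = -3/2·13/4 + 1·-3/2 + 2/3·1 + 2·0 = -137/24
h_7 = -3/2·-137/24 + 1·13/4 + 2/3·-3/2 + 2·1 = 205/16

205/16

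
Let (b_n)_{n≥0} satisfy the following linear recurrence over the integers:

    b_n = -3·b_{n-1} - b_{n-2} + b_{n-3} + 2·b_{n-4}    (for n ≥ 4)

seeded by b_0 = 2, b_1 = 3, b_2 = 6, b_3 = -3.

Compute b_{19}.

-10029995

b_4 = -3·-3 + -1·6 + 1·3 + 2·2 = 10
b_5 = -3·10 + -1·-3 + 1·6 + 2·3 = -15
b_6 = -3·-15 + -1·10 + 1·-3 + 2·6 = 44
b_7 = -3·44 + -1·-15 + 1·10 + 2·-3 = -113
b_8 = -3·-113 + -1·44 + 1·-15 + 2·10 = 300
b_9 = -3·300 + -1·-113 + 1·44 + 2·-15 = -773
b_10 = -3·-773 + -1·300 + 1·-113 + 2·44 = 1994
b_11 = -3·1994 + -1·-773 + 1·300 + 2·-113 = -5135
b_12 = -3·-5135 + -1·1994 + 1·-773 + 2·300 = 13238
b_13 = -3·13238 + -1·-5135 + 1·1994 + 2·-773 = -34131
b_14 = -3·-34131 + -1·13238 + 1·-5135 + 2·1994 = 88008
b_15 = -3·88008 + -1·-34131 + 1·13238 + 2·-5135 = -226925
b_16 = -3·-226925 + -1·88008 + 1·-34131 + 2·13238 = 585112
b_17 = -3·585112 + -1·-226925 + 1·88008 + 2·-34131 = -1508665
b_18 = -3·-1508665 + -1·585112 + 1·-226925 + 2·88008 = 3889974
b_19 = -3·3889974 + -1·-1508665 + 1·585112 + 2·-226925 = -10029995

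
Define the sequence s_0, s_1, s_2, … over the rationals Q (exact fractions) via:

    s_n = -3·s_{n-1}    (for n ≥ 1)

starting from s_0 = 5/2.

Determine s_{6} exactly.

s_1 = -3·5/2 = -15/2
s_2 = -3·-15/2 = 45/2
s_3 = -3·45/2 = -135/2
s_4 = -3·-135/2 = 405/2
s_5 = -3·405/2 = -1215/2
s_6 = -3·-1215/2 = 3645/2

3645/2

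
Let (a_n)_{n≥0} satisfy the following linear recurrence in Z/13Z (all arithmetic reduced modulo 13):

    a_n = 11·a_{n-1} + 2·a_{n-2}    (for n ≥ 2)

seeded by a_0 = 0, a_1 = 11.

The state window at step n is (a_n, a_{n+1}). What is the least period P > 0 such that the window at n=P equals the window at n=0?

12

n=0: window = (0, 11)
n=1: window = (11, 4)
n=2: window = (4, 1)
n=3: window = (1, 6)
n=4: window = (6, 3)
n=5: window = (3, 6)
n=6: window = (6, 7)
n=7: window = (7, 11)
n=8: window = (11, 5)
n=9: window = (5, 12)
n=10: window = (12, 12)
n=11: window = (12, 0)
n=12: window = (0, 11)
window at n=12 equals window at n=0 → period = 12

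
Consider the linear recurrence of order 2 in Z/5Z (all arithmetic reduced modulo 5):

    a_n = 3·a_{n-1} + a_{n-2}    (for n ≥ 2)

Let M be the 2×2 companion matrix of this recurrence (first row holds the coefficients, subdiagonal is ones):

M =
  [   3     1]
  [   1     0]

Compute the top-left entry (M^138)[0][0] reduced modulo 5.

4

(M^138)[0][0] is the top entry after applying M 138 times to the unit state (1, 0). Equivalently it is h_{139} for the auxiliary sequence (h_n) obeying the same recurrence with h_1 = 1 and h_i = 0 for 0 ≤ i < 1:
h_2 = 3·1 + 1·0 = 3
h_3 = 3·3 + 1·1 = 0
h_4 = 3·0 + 1·3 = 3
h_5 = 3·3 + 1·0 = 4
h_6 = 3·4 + 1·3 = 0
h_7 = 3·0 + 1·4 = 4
h_8 = 3·4 + 1·0 = 2
h_9 = 3·2 + 1·4 = 0
h_10 = 3·0 + 1·2 = 2
h_11 = 3·2 + 1·0 = 1
h_12 = 3·1 + 1·2 = 0
h_13 = 3·0 + 1·1 = 1
(h_12, h_13) = (0, 1) = (h_0, h_1), so the sequence has period 12.
139 ≡ 7 (mod 12), hence h_139 = h_7 = 4.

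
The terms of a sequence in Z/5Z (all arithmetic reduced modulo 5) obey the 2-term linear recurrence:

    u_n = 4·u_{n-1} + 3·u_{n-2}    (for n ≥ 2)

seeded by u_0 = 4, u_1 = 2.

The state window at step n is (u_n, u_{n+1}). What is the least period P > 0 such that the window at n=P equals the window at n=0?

24

n=0: window = (4, 2)
n=1: window = (2, 0)
n=2: window = (0, 1)
n=3: window = (1, 4)
n=4: window = (4, 4)
n=5: window = (4, 3)
n=6: window = (3, 4)
n=7: window = (4, 0)
n=8: window = (0, 2)
n=9: window = (2, 3)
n=10: window = (3, 3)
n=11: window = (3, 1)
n=12: window = (1, 3)
n=13: window = (3, 0)
n=14: window = (0, 4)
n=15: window = (4, 1)
n=16: window = (1, 1)
n=17: window = (1, 2)
n=18: window = (2, 1)
n=19: window = (1, 0)
n=20: window = (0, 3)
n=21: window = (3, 2)
n=22: window = (2, 2)
n=23: window = (2, 4)
n=24: window = (4, 2)
window at n=24 equals window at n=0 → period = 24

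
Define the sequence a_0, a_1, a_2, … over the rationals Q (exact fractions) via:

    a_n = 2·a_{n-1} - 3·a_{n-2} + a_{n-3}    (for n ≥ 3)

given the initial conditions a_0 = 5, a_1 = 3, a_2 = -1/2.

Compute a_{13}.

a_3 = 2·-1/2 + -3·3 + 1·5 = -5
a_4 = 2·-5 + -3·-1/2 + 1·3 = -11/2
a_5 = 2·-11/2 + -3·-5 + 1·-1/2 = 7/2
a_6 = 2·7/2 + -3·-11/2 + 1·-5 = 37/2
a_7 = 2·37/2 + -3·7/2 + 1·-11/2 = 21
a_8 = 2·21 + -3·37/2 + 1·7/2 = -10
a_9 = 2·-10 + -3·21 + 1·37/2 = -129/2
a_10 = 2·-129/2 + -3·-10 + 1·21 = -78
a_11 = 2·-78 + -3·-129/2 + 1·-10 = 55/2
a_12 = 2·55/2 + -3·-78 + 1·-129/2 = 449/2
a_13 = 2·449/2 + -3·55/2 + 1·-78 = 577/2

577/2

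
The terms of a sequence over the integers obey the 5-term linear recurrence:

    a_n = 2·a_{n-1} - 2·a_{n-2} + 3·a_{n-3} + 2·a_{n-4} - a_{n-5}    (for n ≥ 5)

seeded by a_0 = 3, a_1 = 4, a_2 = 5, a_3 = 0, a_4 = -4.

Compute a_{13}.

a_5 = 2·-4 + -2·0 + 3·5 + 2·4 + -1·3 = 12
a_6 = 2·12 + -2·-4 + 3·0 + 2·5 + -1·4 = 38
a_7 = 2·38 + -2·12 + 3·-4 + 2·0 + -1·5 = 35
a_8 = 2·35 + -2·38 + 3·12 + 2·-4 + -1·0 = 22
a_9 = 2·22 + -2·35 + 3·38 + 2·12 + -1·-4 = 116
a_10 = 2·116 + -2·22 + 3·35 + 2·38 + -1·12 = 357
a_11 = 2·357 + -2·116 + 3·22 + 2·35 + -1·38 = 580
a_12 = 2·580 + -2·357 + 3·116 + 2·22 + -1·35 = 803
a_13 = 2·803 + -2·580 + 3·357 + 2·116 + -1·22 = 1727

1727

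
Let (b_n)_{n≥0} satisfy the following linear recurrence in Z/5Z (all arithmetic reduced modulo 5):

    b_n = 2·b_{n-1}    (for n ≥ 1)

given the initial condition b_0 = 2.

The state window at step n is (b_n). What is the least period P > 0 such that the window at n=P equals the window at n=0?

n=0: window = (2)
n=1: window = (4)
n=2: window = (3)
n=3: window = (1)
n=4: window = (2)
window at n=4 equals window at n=0 → period = 4

4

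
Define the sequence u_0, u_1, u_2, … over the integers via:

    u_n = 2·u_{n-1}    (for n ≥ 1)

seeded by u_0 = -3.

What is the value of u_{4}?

u_1 = 2·-3 = -6
u_2 = 2·-6 = -12
u_3 = 2·-12 = -24
u_4 = 2·-24 = -48

-48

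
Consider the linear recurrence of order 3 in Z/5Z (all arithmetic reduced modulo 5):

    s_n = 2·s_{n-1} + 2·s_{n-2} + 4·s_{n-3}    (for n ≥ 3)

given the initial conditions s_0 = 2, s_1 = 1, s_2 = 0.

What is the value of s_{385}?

3

s_3 = 2·0 + 2·1 + 4·2 = 0
s_4 = 2·0 + 2·0 + 4·1 = 4
s_5 = 2·4 + 2·0 + 4·0 = 3
s_6 = 2·3 + 2·4 + 4·0 = 4
s_7 = 2·4 + 2·3 + 4·4 = 0
s_8 = 2·0 + 2·4 + 4·3 = 0
s_9 = 2·0 + 2·0 + 4·4 = 1
s_10 = 2·1 + 2·0 + 4·0 = 2
s_11 = 2·2 + 2·1 + 4·0 = 1
s_12 = 2·1 + 2·2 + 4·1 = 0
(s_10, s_11, s_12) = (2, 1, 0) = (s_0, s_1, s_2), so the sequence has period 10.
385 ≡ 5 (mod 10), hence s_385 = s_5 = 3.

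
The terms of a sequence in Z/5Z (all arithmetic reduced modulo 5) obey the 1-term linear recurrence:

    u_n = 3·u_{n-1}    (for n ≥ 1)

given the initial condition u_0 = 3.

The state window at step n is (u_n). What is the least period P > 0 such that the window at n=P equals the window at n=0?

n=0: window = (3)
n=1: window = (4)
n=2: window = (2)
n=3: window = (1)
n=4: window = (3)
window at n=4 equals window at n=0 → period = 4

4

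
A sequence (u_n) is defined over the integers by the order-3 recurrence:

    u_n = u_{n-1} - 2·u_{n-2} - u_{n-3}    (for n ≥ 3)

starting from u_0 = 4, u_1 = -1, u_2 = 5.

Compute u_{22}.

u_3 = 1·5 + -2·-1 + -1·4 = 3
u_4 = 1·3 + -2·5 + -1·-1 = -6
u_5 = 1·-6 + -2·3 + -1·5 = -17
u_6 = 1·-17 + -2·-6 + -1·3 = -8
u_7 = 1·-8 + -2·-17 + -1·-6 = 32
u_8 = 1·32 + -2·-8 + -1·-17 = 65
u_9 = 1·65 + -2·32 + -1·-8 = 9
u_10 = 1·9 + -2·65 + -1·32 = -153
u_11 = 1·-153 + -2·9 + -1·65 = -236
u_12 = 1·-236 + -2·-153 + -1·9 = 61
u_13 = 1·61 + -2·-236 + -1·-153 = 686
u_14 = 1·686 + -2·61 + -1·-236 = 800
u_15 = 1·800 + -2·686 + -1·61 = -633
u_16 = 1·-633 + -2·800 + -1·686 = -2919
u_17 = 1·-2919 + -2·-633 + -1·800 = -2453
u_18 = 1·-2453 + -2·-2919 + -1·-633 = 4018
u_19 = 1·4018 + -2·-2453 + -1·-2919 = 11843
u_20 = 1·11843 + -2·4018 + -1·-2453 = 6260
u_21 = 1·6260 + -2·11843 + -1·4018 = -21444
u_22 = 1·-21444 + -2·6260 + -1·11843 = -45807

-45807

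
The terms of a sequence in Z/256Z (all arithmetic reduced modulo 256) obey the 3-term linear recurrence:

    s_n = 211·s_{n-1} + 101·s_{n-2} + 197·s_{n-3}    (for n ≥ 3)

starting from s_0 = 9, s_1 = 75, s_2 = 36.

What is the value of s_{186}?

64

s_3 = 211·36 + 101·75 + 197·9 = 48
s_4 = 211·48 + 101·36 + 197·75 = 123
s_5 = 211·123 + 101·48 + 197·36 = 5
s_6 = 211·5 + 101·123 + 197·48 = 150
s_7 = 211·150 + 101·5 + 197·123 = 66
s_8 = 211·66 + 101·150 + 197·5 = 109
Continuing the recurrence:
  s_9 = 79;  s_10 = 232;  s_11 = 68;  s_12 = 95;  s_13 = 169;  s_14 = 26
  s_15 = 54;  s_16 = 209;  s_17 = 147;  s_18 = 44;  s_19 = 24;  s_20 = 67
  s_21 = 141;  s_22 = 30;  s_23 = 234;  s_24 = 53;  s_25 = 23;  s_26 = 240
  s_27 = 172;  s_28 = 39;  s_29 = 177;  s_30 = 162;  s_31 = 94;  s_32 = 153
  s_33 = 219;  s_34 = 52;  s_35 = 0;  s_36 = 11;  s_37 = 21;  s_38 = 166
  s_39 = 146;  s_40 = 253;  s_41 = 223;  s_42 = 248;  s_43 = 20;  s_44 = 239
  s_45 = 185;  s_46 = 42;  s_47 = 134;  s_48 = 97;  s_49 = 35;  s_50 = 60
  s_51 = 232;  s_52 = 211;  s_53 = 157;  s_54 = 46;  s_55 = 58;  s_56 = 197
  s_57 = 167;  s_58 = 0;  s_59 = 124;  s_60 = 183;  s_61 = 193;  s_62 = 178
  s_63 = 174;  s_64 = 41;  s_65 = 107;  s_66 = 68;  s_67 = 208;  s_68 = 155
  s_69 = 37;  s_70 = 182;  s_71 = 226;  s_72 = 141;  s_73 = 111;  s_74 = 8
  s_75 = 228;  s_76 = 127;  s_77 = 201;  s_78 = 58;  s_79 = 214;  s_80 = 241
  s_81 = 179;  s_82 = 76;  s_83 = 184;  s_84 = 99;  s_85 = 173;  s_86 = 62
  s_87 = 138;  s_88 = 85;  s_89 = 55;  s_90 = 16;  s_91 = 76;  s_92 = 71
  s_93 = 209;  s_94 = 194;  s_95 = 254;  s_96 = 185;  s_97 = 251;  s_98 = 84
  s_99 = 160;  s_100 = 43;  s_101 = 53;  s_102 = 198;  s_103 = 50;  s_104 = 29
  s_105 = 255;  s_106 = 24;  s_107 = 180;  s_108 = 15;  s_109 = 217;  s_110 = 74
  s_111 = 38;  s_112 = 129;  s_113 = 67;  s_114 = 92;  s_115 = 136;  s_116 = 243
  s_117 = 189;  s_118 = 78;  s_119 = 218;  s_120 = 229;  s_121 = 199;  s_122 = 32
  s_123 = 28;  s_124 = 215;  s_125 = 225;  s_126 = 210;  s_127 = 78;  s_128 = 73
  s_129 = 139;  s_130 = 100;  s_131 = 112;  s_132 = 187;  s_133 = 69;  s_134 = 214
  s_135 = 130;  s_136 = 173;  s_137 = 143;  s_138 = 40;  s_139 = 132;  s_140 = 159
  s_141 = 233;  s_142 = 90;  s_143 = 118;  s_144 = 17;  s_145 = 211;  s_146 = 108
  s_147 = 88;  s_148 = 131;  s_149 = 205;  s_150 = 94;  s_151 = 42;  s_152 = 117
  s_153 = 87;  s_154 = 48;  s_155 = 236;  s_156 = 103;  s_157 = 241;  s_158 = 226
  s_159 = 158;  s_160 = 217;  s_161 = 27;  s_162 = 116;  s_163 = 64;  s_164 = 75
  s_165 = 85;  s_166 = 230;  s_167 = 210;  s_168 = 61;  s_169 = 31;  s_170 = 56
  s_171 = 84;  s_172 = 47;  s_173 = 249;  s_174 = 106;  s_175 = 198;  s_176 = 161
  s_177 = 99;  s_178 = 124;  s_179 = 40;  s_180 = 19;  s_181 = 221;  s_182 = 110
  s_183 = 122;  s_184 = 5
s_185 = 211·5 + 101·122 + 197·110 = 231
s_186 = 211·231 + 101·5 + 197·122 = 64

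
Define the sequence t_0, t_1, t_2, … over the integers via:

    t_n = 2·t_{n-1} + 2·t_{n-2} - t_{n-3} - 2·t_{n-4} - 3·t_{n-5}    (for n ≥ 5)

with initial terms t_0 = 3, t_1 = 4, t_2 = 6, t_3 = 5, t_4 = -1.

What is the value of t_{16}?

t_5 = 2·-1 + 2·5 + -1·6 + -2·4 + -3·3 = -15
t_6 = 2·-15 + 2·-1 + -1·5 + -2·6 + -3·4 = -61
t_7 = 2·-61 + 2·-15 + -1·-1 + -2·5 + -3·6 = -179
t_8 = 2·-179 + 2·-61 + -1·-15 + -2·-1 + -3·5 = -478
t_9 = 2·-478 + 2·-179 + -1·-61 + -2·-15 + -3·-1 = -1220
t_10 = 2·-1220 + 2·-478 + -1·-179 + -2·-61 + -3·-15 = -3050
t_11 = 2·-3050 + 2·-1220 + -1·-478 + -2·-179 + -3·-61 = -7521
t_12 = 2·-7521 + 2·-3050 + -1·-1220 + -2·-478 + -3·-179 = -18429
t_13 = 2·-18429 + 2·-7521 + -1·-3050 + -2·-1220 + -3·-478 = -44976
t_14 = 2·-44976 + 2·-18429 + -1·-7521 + -2·-3050 + -3·-1220 = -109529
t_15 = 2·-109529 + 2·-44976 + -1·-18429 + -2·-7521 + -3·-3050 = -266389
t_16 = 2·-266389 + 2·-109529 + -1·-44976 + -2·-18429 + -3·-7521 = -647439

-647439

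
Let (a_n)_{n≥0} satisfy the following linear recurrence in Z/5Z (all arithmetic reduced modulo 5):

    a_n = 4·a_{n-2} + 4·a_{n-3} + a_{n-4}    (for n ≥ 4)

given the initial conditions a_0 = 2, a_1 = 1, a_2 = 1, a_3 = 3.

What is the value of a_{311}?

3

a_4 = 0·3 + 4·1 + 4·1 + 1·2 = 0
a_5 = 0·0 + 4·3 + 4·1 + 1·1 = 2
a_6 = 0·2 + 4·0 + 4·3 + 1·1 = 3
a_7 = 0·3 + 4·2 + 4·0 + 1·3 = 1
a_8 = 0·1 + 4·3 + 4·2 + 1·0 = 0
a_9 = 0·0 + 4·1 + 4·3 + 1·2 = 3
a_10 = 0·3 + 4·0 + 4·1 + 1·3 = 2
a_11 = 0·2 + 4·3 + 4·0 + 1·1 = 3
a_12 = 0·3 + 4·2 + 4·3 + 1·0 = 0
a_13 = 0·0 + 4·3 + 4·2 + 1·3 = 3
a_14 = 0·3 + 4·0 + 4·3 + 1·2 = 4
a_15 = 0·4 + 4·3 + 4·0 + 1·3 = 0
a_16 = 0·0 + 4·4 + 4·3 + 1·0 = 3
a_17 = 0·3 + 4·0 + 4·4 + 1·3 = 4
a_18 = 0·4 + 4·3 + 4·0 + 1·4 = 1
a_19 = 0·1 + 4·4 + 4·3 + 1·0 = 3
a_20 = 0·3 + 4·1 + 4·4 + 1·3 = 3
a_21 = 0·3 + 4·3 + 4·1 + 1·4 = 0
a_22 = 0·0 + 4·3 + 4·3 + 1·1 = 0
a_23 = 0·0 + 4·0 + 4·3 + 1·3 = 0
a_24 = 0·0 + 4·0 + 4·0 + 1·3 = 3
a_25 = 0·3 + 4·0 + 4·0 + 1·0 = 0
a_26 = 0·0 + 4·3 + 4·0 + 1·0 = 2
a_27 = 0·2 + 4·0 + 4·3 + 1·0 = 2
a_28 = 0·2 + 4·2 + 4·0 + 1·3 = 1
a_29 = 0·1 + 4·2 + 4·2 + 1·0 = 1
a_30 = 0·1 + 4·1 + 4·2 + 1·2 = 4
a_31 = 0·4 + 4·1 + 4·1 + 1·2 = 0
a_32 = 0·0 + 4·4 + 4·1 + 1·1 = 1
a_33 = 0·1 + 4·0 + 4·4 + 1·1 = 2
a_34 = 0·2 + 4·1 + 4·0 + 1·4 = 3
a_35 = 0·3 + 4·2 + 4·1 + 1·0 = 2
a_36 = 0·2 + 4·3 + 4·2 + 1·1 = 1
a_37 = 0·1 + 4·2 + 4·3 + 1·2 = 2
a_38 = 0·2 + 4·1 + 4·2 + 1·3 = 0
a_39 = 0·0 + 4·2 + 4·1 + 1·2 = 4
a_40 = 0·4 + 4·0 + 4·2 + 1·1 = 4
a_41 = 0·4 + 4·4 + 4·0 + 1·2 = 3
a_42 = 0·3 + 4·4 + 4·4 + 1·0 = 2
a_43 = 0·2 + 4·3 + 4·4 + 1·4 = 2
a_44 = 0·2 + 4·2 + 4·3 + 1·4 = 4
a_45 = 0·4 + 4·2 + 4·2 + 1·3 = 4
a_46 = 0·4 + 4·4 + 4·2 + 1·2 = 1
a_47 = 0·1 + 4·4 + 4·4 + 1·2 = 4
a_48 = 0·4 + 4·1 + 4·4 + 1·4 = 4
a_49 = 0·4 + 4·4 + 4·1 + 1·4 = 4
a_50 = 0·4 + 4·4 + 4·4 + 1·1 = 3
a_51 = 0·3 + 4·4 + 4·4 + 1·4 = 1
a_52 = 0·1 + 4·3 + 4·4 + 1·4 = 2
a_53 = 0·2 + 4·1 + 4·3 + 1·4 = 0
a_54 = 0·0 + 4·2 + 4·1 + 1·3 = 0
a_55 = 0·0 + 4·0 + 4·2 + 1·1 = 4
a_56 = 0·4 + 4·0 + 4·0 + 1·2 = 2
a_57 = 0·2 + 4·4 + 4·0 + 1·0 = 1
a_58 = 0·1 + 4·2 + 4·4 + 1·0 = 4
a_59 = 0·4 + 4·1 + 4·2 + 1·4 = 1
a_60 = 0·1 + 4·4 + 4·1 + 1·2 = 2
a_61 = 0·2 + 4·1 + 4·4 + 1·1 = 1
a_62 = 0·1 + 4·2 + 4·1 + 1·4 = 1
a_63 = 0·1 + 4·1 + 4·2 + 1·1 = 3
(a_60, a_61, a_62, a_63) = (2, 1, 1, 3) = (a_0, a_1, a_2, a_3), so the sequence has period 60.
311 ≡ 11 (mod 60), hence a_311 = a_11 = 3.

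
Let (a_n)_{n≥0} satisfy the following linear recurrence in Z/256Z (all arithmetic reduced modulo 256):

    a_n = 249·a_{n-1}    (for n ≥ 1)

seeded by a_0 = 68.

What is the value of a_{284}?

196

a_1 = 249·68 = 36
a_2 = 249·36 = 4
a_3 = 249·4 = 228
a_4 = 249·228 = 196
a_5 = 249·196 = 164
a_6 = 249·164 = 132
a_7 = 249·132 = 100
a_8 = 249·100 = 68
(a_8) = (68) = (a_0), so the sequence has period 8.
284 ≡ 4 (mod 8), hence a_284 = a_4 = 196.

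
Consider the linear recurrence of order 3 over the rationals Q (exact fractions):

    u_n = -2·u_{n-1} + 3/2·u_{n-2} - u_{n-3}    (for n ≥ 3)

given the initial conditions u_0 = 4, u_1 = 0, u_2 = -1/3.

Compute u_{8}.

u_3 = -2·-1/3 + 3/2·0 + -1·4 = -10/3
u_4 = -2·-10/3 + 3/2·-1/3 + -1·0 = 37/6
u_5 = -2·37/6 + 3/2·-10/3 + -1·-1/3 = -17
u_6 = -2·-17 + 3/2·37/6 + -1·-10/3 = 559/12
u_7 = -2·559/12 + 3/2·-17 + -1·37/6 = -749/6
u_8 = -2·-749/6 + 3/2·559/12 + -1·-17 = 8077/24

8077/24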